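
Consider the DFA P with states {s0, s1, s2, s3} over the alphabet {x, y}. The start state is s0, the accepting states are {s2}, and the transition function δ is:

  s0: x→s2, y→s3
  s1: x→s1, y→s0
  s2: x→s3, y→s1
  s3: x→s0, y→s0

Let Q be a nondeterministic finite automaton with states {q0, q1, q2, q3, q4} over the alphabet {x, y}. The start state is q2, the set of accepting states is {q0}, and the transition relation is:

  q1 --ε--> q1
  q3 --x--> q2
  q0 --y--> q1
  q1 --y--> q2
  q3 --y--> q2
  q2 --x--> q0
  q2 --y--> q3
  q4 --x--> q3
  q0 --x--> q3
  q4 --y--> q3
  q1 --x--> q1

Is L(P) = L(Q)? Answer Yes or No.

Yes

Exploring the product automaton P × Q from the start pair (s0, q2), following both machines on each input symbol, reaches 4 state pairs: (s0, q2), (s2, q0), (s3, q3), (s1, q1).
P accepts in {s2} and Q accepts in {q0}. In every reachable pair the two components are either both accepting — (s2, q0) — or both non-accepting, so no string is accepted by exactly one of the machines: L(P) \ L(Q) and L(Q) \ L(P) are both empty.
Hence every string is accepted by P iff it is accepted by Q, and the two languages coincide.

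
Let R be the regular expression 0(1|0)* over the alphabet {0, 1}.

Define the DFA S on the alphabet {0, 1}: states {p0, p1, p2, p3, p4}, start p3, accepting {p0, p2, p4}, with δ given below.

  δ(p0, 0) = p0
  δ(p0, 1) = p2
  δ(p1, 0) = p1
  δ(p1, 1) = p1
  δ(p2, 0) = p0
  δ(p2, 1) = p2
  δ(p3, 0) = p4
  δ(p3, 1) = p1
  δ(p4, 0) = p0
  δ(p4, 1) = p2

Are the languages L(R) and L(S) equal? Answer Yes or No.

Converting the expression R to a DFA (subset construction, then merging equivalent states) gives the minimal DFA with states {r0, r1, r2}, start state r0, accepting states {r1} and transitions r0: 0→r1, 1→r2; r1: 0→r1, 1→r1; r2: 0→r2, 1→r2.
Exploring the product automaton R × S from the start pair (r0, p3), following both machines on each input symbol, reaches 5 state pairs: (r0, p3), (r1, p4), (r2, p1), (r1, p0), (r1, p2).
R accepts in {r1} and S accepts in {p0, p2, p4}. In every reachable pair the two components are either both accepting — (r1, p4), (r1, p0), (r1, p2) — or both non-accepting, so no string is accepted by exactly one of the machines: L(R) \ L(S) and L(S) \ L(R) are both empty.
Hence every string is accepted by R iff it is accepted by S, and the two languages coincide.

Yes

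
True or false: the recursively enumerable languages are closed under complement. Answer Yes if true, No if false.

No

If both L and its complement were r.e., running the two recognisers in parallel would decide L, so L would be recursive; but there are r.e. languages that are not recursive (e.g. the halting problem), and their complements are therefore not r.e.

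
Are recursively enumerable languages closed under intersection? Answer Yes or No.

Run the recogniser for L₁; if it accepts, run the recogniser for L₂ and accept if that accepts too. If either runs forever the input is never accepted, which is all a recogniser needs.
So the recursively enumerable languages are closed under intersection.

Yes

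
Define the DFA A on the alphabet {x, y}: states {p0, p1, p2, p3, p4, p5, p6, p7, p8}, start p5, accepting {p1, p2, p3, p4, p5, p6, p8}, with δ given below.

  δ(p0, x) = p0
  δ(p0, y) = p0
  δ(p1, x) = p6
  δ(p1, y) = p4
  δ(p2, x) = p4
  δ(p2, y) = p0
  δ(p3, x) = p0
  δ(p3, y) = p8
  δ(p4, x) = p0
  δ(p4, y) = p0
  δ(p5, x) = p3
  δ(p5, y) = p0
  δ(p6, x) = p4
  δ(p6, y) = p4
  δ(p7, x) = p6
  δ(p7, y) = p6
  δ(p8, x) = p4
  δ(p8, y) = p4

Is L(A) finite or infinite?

finite

The useful states (reachable from p5 and able to reach an accepting state) are {p3, p4, p5, p8}.
Restricted to these states the transition graph has no cycle, so every accepting path has bounded length and L is finite.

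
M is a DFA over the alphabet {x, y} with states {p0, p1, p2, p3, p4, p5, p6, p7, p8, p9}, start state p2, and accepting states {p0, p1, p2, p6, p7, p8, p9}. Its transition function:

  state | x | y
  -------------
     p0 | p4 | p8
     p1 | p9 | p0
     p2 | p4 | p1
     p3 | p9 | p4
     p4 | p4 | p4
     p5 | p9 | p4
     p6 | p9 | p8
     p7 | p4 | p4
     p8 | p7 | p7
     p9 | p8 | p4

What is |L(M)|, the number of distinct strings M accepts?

The useful subgraph on states {p0, p1, p2, p7, p8, p9} is acyclic, so L(M) is finite; the longest accepting path visits 5 useful states, giving maximum string length 4.
Counting accepting paths from p2 by length: 1 of length 0, 1 of length 1, 2 of length 2, 2 of length 3, 4 of length 4. Total 10.

10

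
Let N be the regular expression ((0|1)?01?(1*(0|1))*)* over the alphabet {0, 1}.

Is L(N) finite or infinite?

The expression contains a Kleene star applied to a subexpression that matches at least one nonempty string, so it matches strings of unbounded length.
Hence L(N) is infinite.

infinite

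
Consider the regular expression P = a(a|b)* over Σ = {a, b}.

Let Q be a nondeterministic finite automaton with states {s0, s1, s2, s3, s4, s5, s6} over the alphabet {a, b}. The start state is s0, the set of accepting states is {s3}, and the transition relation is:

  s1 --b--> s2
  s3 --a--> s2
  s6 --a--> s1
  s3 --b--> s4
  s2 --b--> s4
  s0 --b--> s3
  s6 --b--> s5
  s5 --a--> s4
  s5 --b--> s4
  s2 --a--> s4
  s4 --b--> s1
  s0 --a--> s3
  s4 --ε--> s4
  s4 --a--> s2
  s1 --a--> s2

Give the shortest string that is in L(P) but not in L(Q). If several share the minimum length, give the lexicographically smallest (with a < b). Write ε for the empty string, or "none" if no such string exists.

aa

The string aa is accepted by P but not by Q.
No shorter string lies in the difference, and aa is the lexicographically first length-2 string in L(P) \ L(Q).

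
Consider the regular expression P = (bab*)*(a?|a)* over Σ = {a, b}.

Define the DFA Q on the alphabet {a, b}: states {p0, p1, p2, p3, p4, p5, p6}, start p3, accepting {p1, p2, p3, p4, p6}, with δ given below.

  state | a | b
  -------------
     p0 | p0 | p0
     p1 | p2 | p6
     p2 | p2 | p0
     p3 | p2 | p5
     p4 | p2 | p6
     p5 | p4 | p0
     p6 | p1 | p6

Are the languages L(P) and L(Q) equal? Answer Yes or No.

Converting the expression P to a DFA (subset construction, then merging equivalent states) gives the minimal DFA with states {r0, r1, r2, r3, r4, r5}, start state r0, accepting states {r0, r1, r4, r5} and transitions r0: a→r1, b→r2; r1: a→r1, b→r3; r2: a→r4, b→r3; r3: a→r3, b→r3; r4: a→r1, b→r5; r5: a→r4, b→r5.
Exploring the product automaton P × Q from the start pair (r0, p3), following both machines on each input symbol, reaches 7 state pairs: (r0, p3), (r1, p2), (r2, p5), (r3, p0), (r4, p4), (r5, p6), (r4, p1).
P accepts in {r0, r1, r4, r5} and Q accepts in {p1, p2, p3, p4, p6}. In every reachable pair the two components are either both accepting — (r0, p3), (r1, p2), (r4, p4), (r5, p6), (r4, p1) — or both non-accepting, so no string is accepted by exactly one of the machines: L(P) \ L(Q) and L(Q) \ L(P) are both empty.
Hence every string is accepted by P iff it is accepted by Q, and the two languages coincide.

Yes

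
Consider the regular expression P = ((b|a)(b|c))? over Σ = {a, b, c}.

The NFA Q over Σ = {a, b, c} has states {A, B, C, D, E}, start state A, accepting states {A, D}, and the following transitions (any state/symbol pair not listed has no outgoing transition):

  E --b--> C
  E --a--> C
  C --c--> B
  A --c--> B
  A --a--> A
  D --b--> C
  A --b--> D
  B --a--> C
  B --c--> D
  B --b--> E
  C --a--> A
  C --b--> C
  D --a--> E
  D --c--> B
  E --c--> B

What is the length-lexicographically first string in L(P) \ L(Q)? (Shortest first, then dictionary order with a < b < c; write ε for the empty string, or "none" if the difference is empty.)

The string ac is accepted by P but not by Q.
No shorter string lies in the difference, and ac is the lexicographically first length-2 string in L(P) \ L(Q).

ac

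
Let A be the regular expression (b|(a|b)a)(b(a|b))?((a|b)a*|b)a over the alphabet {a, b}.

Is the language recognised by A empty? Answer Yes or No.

No

The string baa matches the expression, so it belongs to L(A).
Since L(A) contains at least one string, it is not empty.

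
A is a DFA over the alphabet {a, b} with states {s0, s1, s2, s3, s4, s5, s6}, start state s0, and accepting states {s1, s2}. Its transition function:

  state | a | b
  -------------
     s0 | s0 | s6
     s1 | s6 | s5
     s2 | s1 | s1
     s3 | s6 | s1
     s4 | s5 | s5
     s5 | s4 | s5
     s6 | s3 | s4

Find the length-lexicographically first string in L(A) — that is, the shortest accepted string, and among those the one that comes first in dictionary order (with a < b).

A breadth-first search from s0 reaches an accepting state first via the path s0 → s6 → s3 → s1 on input bab.
No string of length < 3 is accepted (BFS exhausts all shorter strings without reaching an accepting state), and bab is the lexicographically least accepting string of length 3.

bab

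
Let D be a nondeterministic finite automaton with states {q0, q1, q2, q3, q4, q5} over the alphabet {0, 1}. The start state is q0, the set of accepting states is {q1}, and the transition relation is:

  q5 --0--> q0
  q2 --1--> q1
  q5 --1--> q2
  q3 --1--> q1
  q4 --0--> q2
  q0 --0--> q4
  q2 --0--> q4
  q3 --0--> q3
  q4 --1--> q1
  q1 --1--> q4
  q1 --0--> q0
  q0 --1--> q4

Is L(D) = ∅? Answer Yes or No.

No

The string 01 is accepted: the run q0 → q4 → q1 ends in the accepting state q1.
Since at least one string is accepted, L(D) is not empty.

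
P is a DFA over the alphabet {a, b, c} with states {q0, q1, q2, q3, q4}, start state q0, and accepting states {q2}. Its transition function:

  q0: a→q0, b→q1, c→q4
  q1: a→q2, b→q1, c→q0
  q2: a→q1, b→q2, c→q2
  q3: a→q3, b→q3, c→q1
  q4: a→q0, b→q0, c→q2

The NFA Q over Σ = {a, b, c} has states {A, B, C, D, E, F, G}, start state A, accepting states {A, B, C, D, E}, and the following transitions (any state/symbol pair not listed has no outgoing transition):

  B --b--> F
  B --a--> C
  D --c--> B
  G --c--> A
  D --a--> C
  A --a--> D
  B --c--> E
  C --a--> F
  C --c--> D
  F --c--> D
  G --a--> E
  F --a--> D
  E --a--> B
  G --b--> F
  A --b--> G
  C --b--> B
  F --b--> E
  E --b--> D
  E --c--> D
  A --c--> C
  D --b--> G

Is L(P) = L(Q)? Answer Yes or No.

No

The string ccb is accepted by P but rejected by Q.
So L(P) ≠ L(Q).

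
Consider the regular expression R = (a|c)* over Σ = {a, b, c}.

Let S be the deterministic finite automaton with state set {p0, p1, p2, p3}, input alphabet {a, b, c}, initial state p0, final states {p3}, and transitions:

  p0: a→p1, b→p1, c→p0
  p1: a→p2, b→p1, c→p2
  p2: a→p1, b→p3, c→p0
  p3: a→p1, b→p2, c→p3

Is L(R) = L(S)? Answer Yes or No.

No

The empty string ε is accepted by R but rejected by S.
So L(R) ≠ L(S).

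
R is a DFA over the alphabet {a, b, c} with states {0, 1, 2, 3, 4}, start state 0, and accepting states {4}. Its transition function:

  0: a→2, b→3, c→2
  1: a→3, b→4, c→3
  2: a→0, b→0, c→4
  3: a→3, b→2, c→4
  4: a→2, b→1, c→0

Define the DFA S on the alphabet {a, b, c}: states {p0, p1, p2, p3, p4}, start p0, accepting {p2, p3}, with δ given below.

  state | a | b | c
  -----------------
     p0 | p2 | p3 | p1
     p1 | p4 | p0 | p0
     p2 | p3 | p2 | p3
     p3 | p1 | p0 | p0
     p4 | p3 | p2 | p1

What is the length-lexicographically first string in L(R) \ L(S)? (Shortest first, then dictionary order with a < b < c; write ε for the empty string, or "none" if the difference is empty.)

The string bc is accepted by R but not by S.
No shorter string lies in the difference, and bc is the lexicographically first length-2 string in L(R) \ L(S).

bc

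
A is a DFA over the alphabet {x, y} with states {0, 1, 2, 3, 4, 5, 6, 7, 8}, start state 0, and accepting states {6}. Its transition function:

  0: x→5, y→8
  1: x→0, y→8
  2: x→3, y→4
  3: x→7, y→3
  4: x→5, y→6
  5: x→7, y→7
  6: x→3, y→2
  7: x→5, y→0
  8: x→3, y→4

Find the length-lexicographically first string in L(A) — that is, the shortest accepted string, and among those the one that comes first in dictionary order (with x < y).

A breadth-first search from 0 reaches an accepting state first via the path 0 → 8 → 4 → 6 on input yyy.
No string of length < 3 is accepted (BFS exhausts all shorter strings without reaching an accepting state), and yyy is the lexicographically least accepting string of length 3.

yyy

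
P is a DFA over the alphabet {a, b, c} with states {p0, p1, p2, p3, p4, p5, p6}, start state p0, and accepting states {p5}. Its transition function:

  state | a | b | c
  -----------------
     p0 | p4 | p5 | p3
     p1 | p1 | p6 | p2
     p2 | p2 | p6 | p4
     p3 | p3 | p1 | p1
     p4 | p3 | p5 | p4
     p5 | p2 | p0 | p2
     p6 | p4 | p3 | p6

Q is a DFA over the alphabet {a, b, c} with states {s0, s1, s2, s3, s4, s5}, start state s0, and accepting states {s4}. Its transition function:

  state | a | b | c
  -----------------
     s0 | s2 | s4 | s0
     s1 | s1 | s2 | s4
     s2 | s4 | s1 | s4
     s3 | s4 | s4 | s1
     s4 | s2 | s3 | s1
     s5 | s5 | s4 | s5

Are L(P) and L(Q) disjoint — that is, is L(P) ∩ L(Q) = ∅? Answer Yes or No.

No

The string b is accepted by both P and Q.
Hence L(P) ∩ L(Q) ≠ ∅.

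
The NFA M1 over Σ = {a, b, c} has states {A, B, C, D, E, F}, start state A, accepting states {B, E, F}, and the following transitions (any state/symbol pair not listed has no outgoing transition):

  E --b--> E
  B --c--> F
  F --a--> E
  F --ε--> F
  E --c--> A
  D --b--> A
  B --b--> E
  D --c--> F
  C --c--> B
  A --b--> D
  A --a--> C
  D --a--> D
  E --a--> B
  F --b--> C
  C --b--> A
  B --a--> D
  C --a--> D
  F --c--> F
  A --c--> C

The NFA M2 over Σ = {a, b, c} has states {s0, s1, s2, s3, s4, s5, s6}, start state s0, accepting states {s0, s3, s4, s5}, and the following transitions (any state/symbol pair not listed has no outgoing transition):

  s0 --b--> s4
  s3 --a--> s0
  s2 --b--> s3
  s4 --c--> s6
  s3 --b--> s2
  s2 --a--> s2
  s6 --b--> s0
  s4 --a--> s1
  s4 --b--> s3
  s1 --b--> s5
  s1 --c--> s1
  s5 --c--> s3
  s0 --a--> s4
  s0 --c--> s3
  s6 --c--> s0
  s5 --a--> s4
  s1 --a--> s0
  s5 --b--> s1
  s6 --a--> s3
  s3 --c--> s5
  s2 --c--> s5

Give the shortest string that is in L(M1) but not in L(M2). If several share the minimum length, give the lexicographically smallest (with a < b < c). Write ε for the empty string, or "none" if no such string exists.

The string ac is accepted by M1 but not by M2.
No shorter string lies in the difference, and ac is the lexicographically first length-2 string in L(M1) \ L(M2).

ac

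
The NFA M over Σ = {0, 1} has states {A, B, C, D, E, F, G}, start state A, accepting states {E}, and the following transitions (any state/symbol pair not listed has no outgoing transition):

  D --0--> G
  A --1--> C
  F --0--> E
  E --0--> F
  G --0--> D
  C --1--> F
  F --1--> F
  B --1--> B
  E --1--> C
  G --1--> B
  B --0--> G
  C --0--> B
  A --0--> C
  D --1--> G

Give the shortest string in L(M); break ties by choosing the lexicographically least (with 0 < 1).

010

A breadth-first search from A reaches an accepting state first via the path A → C → F → E on input 010.
No string of length < 3 is accepted (BFS exhausts all shorter strings without reaching an accepting state), and 010 is the lexicographically least accepting string of length 3.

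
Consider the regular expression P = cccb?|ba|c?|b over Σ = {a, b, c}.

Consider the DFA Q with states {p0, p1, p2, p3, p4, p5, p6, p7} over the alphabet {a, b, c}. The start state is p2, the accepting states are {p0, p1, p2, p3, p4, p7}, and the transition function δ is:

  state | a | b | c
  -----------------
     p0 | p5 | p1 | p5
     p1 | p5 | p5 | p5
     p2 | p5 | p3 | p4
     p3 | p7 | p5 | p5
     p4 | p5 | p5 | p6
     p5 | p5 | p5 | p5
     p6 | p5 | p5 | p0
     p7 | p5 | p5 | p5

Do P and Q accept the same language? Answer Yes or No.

Yes

Converting the expression P to a DFA (subset construction, then merging equivalent states) gives the minimal DFA with states {r0, r1, r2, r3, r4, r5, r6}, start state r0, accepting states {r0, r2, r3, r4, r6} and transitions r0: a→r1, b→r2, c→r3; r1: a→r1, b→r1, c→r1; r2: a→r4, b→r1, c→r1; r3: a→r1, b→r1, c→r5; r4: a→r1, b→r1, c→r1; r5: a→r1, b→r1, c→r6; r6: a→r1, b→r4, c→r1.
Exploring the product automaton P × Q from the start pair (r0, p2), following both machines on each input symbol, reaches 8 state pairs: (r0, p2), (r1, p5), (r2, p3), (r3, p4), (r4, p7), (r5, p6), (r6, p0), (r4, p1).
P accepts in {r0, r2, r3, r4, r6} and Q accepts in {p0, p1, p2, p3, p4, p7}. In every reachable pair the two components are either both accepting — (r0, p2), (r2, p3), (r3, p4), (r4, p7), (r6, p0), (r4, p1) — or both non-accepting, so no string is accepted by exactly one of the machines: L(P) \ L(Q) and L(Q) \ L(P) are both empty.
Hence every string is accepted by P iff it is accepted by Q, and the two languages coincide.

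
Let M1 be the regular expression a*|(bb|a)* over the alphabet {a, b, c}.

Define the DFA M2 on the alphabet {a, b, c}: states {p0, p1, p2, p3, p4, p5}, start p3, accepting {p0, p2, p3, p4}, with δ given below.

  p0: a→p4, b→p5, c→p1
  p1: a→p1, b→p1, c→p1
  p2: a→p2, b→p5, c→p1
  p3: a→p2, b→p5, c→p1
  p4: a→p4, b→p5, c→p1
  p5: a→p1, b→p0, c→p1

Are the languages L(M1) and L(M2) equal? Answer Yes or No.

Yes

Converting the expression M1 to a DFA (subset construction, then merging equivalent states) gives the minimal DFA with states {r0, r1, r2}, start state r0, accepting states {r0} and transitions r0: a→r0, b→r1, c→r2; r1: a→r2, b→r0, c→r2; r2: a→r2, b→r2, c→r2.
Exploring the product automaton M1 × M2 from the start pair (r0, p3), following both machines on each input symbol, reaches 6 state pairs: (r0, p3), (r0, p2), (r1, p5), (r2, p1), (r0, p0), (r0, p4).
M1 accepts in {r0} and M2 accepts in {p0, p2, p3, p4}. In every reachable pair the two components are either both accepting — (r0, p3), (r0, p2), (r0, p0), (r0, p4) — or both non-accepting, so no string is accepted by exactly one of the machines: L(M1) \ L(M2) and L(M2) \ L(M1) are both empty.
Hence every string is accepted by M1 iff it is accepted by M2, and the two languages coincide.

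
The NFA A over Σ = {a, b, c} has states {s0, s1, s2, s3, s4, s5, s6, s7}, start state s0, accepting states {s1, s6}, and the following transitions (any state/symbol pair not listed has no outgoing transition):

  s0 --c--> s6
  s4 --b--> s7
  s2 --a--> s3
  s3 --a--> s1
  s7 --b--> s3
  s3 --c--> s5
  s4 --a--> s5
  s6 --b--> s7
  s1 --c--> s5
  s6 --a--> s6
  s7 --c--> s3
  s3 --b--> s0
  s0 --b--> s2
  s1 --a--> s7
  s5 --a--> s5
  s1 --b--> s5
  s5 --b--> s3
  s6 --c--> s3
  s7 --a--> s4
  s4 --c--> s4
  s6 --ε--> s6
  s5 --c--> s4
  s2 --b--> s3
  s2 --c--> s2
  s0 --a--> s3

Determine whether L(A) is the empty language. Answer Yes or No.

No

The string c is accepted: the run s0 → s6 ends in the accepting state s6.
Since at least one string is accepted, L(A) is not empty.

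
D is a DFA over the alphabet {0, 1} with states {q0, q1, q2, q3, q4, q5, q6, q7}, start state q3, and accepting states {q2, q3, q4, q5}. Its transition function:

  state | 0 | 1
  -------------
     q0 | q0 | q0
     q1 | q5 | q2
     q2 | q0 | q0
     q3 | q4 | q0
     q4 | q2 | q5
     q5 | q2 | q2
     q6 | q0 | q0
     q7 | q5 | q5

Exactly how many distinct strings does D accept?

6

The useful subgraph on states {q2, q3, q4, q5} is acyclic, so L(D) is finite; the longest accepting path visits 4 useful states, giving maximum string length 3.
Counting accepting paths from q3 by length: 1 of length 0, 1 of length 1, 2 of length 2, 2 of length 3. Total 6.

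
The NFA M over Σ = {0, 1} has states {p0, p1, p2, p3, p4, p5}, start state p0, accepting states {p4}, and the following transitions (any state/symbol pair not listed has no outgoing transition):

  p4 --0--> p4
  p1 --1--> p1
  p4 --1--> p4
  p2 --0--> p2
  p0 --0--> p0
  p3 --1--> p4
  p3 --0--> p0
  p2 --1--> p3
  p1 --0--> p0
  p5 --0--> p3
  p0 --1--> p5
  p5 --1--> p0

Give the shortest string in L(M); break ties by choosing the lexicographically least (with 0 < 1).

101

A breadth-first search from p0 reaches an accepting state first via the path p0 → p5 → p3 → p4 on input 101.
No string of length < 3 is accepted (BFS exhausts all shorter strings without reaching an accepting state), and 101 is the lexicographically least accepting string of length 3.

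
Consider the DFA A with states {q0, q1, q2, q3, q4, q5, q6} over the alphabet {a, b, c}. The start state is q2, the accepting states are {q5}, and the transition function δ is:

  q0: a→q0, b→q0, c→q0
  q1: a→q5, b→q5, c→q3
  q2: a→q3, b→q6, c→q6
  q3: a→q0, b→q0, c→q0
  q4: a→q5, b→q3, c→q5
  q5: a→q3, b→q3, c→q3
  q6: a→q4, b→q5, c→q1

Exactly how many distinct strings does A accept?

The useful subgraph on states {q1, q2, q4, q5, q6} is acyclic, so L(A) is finite; the longest accepting path visits 4 useful states, giving maximum string length 3.
Counting accepting paths from q2 by length: 2 of length 2, 8 of length 3. Total 10.

10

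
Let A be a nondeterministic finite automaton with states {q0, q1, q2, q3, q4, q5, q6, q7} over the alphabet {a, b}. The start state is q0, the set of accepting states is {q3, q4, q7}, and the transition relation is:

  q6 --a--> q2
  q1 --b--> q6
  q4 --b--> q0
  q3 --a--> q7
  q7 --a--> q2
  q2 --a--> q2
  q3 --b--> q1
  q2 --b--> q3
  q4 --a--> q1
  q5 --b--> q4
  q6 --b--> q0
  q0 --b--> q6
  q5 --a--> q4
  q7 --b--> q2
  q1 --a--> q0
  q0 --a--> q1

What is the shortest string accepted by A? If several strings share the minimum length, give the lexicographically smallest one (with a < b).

A breadth-first search from q0 reaches an accepting state first via the path q0 → q6 → q2 → q3 on input bab.
No string of length < 3 is accepted (BFS exhausts all shorter strings without reaching an accepting state), and bab is the lexicographically least accepting string of length 3.

bab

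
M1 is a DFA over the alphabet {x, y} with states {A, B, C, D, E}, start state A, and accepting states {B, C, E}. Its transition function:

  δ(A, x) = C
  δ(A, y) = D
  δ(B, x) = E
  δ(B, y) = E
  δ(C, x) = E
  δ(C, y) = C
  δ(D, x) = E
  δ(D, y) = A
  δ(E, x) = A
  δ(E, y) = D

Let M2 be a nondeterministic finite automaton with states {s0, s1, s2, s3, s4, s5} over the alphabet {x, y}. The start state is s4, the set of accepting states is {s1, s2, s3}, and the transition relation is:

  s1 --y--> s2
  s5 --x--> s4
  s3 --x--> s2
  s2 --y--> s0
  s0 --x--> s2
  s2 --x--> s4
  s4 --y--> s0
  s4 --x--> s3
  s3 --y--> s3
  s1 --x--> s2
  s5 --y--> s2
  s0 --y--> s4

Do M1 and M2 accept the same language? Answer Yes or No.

Yes

Exploring the product automaton M1 × M2 from the start pair (A, s4), following both machines on each input symbol, reaches 4 state pairs: (A, s4), (C, s3), (D, s0), (E, s2).
M1 accepts in {B, C, E} and M2 accepts in {s1, s2, s3}. In every reachable pair the two components are either both accepting — (C, s3), (E, s2) — or both non-accepting, so no string is accepted by exactly one of the machines: L(M1) \ L(M2) and L(M2) \ L(M1) are both empty.
Hence every string is accepted by M1 iff it is accepted by M2, and the two languages coincide.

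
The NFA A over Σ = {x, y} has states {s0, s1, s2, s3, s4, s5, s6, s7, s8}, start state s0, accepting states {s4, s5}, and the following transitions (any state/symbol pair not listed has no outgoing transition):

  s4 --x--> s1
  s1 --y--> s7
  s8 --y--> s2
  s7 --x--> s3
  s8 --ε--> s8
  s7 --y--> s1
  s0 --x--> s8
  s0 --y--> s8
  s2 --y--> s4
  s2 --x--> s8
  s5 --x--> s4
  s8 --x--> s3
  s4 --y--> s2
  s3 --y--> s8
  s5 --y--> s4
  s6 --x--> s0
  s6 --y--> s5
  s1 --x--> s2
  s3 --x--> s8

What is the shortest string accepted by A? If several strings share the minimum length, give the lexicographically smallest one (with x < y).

A breadth-first search from s0 reaches an accepting state first via the path s0 → s8 → s2 → s4 on input xyy.
No string of length < 3 is accepted (BFS exhausts all shorter strings without reaching an accepting state), and xyy is the lexicographically least accepting string of length 3.

xyy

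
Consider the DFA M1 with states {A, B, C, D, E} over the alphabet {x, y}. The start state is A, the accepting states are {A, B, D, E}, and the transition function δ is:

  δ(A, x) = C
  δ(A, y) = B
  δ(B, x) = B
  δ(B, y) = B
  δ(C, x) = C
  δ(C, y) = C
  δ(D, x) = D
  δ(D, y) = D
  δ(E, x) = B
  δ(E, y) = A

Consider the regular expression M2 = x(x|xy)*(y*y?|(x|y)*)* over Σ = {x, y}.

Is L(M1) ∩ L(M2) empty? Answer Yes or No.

Converting the expression M2 to a DFA (subset construction, then merging equivalent states) gives the minimal DFA with states {r0, r1, r2}, start state r0, accepting states {r1} and transitions r0: x→r1, y→r2; r1: x→r1, y→r1; r2: x→r2, y→r2.
Exploring the product automaton M1 × M2 from the start pair (A, r0), following both machines on each input symbol, reaches 3 state pairs: (A, r0), (C, r1), (B, r2).
M1 accepts in {A, B, D, E} and M2 accepts in {r1}; no reachable pair has both components accepting, so no string drives both machines to acceptance simultaneously and L(M1) ∩ L(M2) = ∅.
So no string is accepted by both, and the intersection is empty.

Yes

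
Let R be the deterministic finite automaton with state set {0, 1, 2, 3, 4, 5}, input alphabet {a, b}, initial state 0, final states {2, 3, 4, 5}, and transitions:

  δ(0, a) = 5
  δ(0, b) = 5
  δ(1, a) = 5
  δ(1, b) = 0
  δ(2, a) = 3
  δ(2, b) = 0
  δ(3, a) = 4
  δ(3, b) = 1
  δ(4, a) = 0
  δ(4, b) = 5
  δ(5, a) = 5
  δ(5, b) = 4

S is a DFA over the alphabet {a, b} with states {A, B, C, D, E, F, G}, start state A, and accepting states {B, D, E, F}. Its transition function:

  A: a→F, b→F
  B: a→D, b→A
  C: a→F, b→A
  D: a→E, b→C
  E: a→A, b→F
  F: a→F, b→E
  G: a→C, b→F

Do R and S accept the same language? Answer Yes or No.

Exploring the product automaton R × S from the start pair (0, A), following both machines on each input symbol, reaches 3 state pairs: (0, A), (5, F), (4, E).
R accepts in {2, 3, 4, 5} and S accepts in {B, D, E, F}. In every reachable pair the two components are either both accepting — (5, F), (4, E) — or both non-accepting, so no string is accepted by exactly one of the machines: L(R) \ L(S) and L(S) \ L(R) are both empty.
Hence every string is accepted by R iff it is accepted by S, and the two languages coincide.

Yes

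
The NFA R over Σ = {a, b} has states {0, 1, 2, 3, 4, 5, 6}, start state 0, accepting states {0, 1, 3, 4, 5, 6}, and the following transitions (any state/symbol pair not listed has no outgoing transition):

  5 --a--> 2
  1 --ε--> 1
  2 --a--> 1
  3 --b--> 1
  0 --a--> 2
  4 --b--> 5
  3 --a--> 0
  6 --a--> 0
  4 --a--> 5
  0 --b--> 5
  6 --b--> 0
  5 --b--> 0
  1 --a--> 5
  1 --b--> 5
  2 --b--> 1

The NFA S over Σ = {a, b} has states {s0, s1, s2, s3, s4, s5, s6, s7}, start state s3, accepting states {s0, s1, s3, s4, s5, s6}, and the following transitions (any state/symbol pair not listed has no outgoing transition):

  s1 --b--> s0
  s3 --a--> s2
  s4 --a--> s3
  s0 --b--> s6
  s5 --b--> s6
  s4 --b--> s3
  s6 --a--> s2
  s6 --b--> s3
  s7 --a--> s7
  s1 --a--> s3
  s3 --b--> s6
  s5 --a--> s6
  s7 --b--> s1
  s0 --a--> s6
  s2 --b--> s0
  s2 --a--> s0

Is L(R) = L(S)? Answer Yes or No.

Yes

Exploring the product automaton R × S from the start pair (0, s3), following both machines on each input symbol, reaches 4 state pairs: (0, s3), (2, s2), (5, s6), (1, s0).
R accepts in {0, 1, 3, 4, 5, 6} and S accepts in {s0, s1, s3, s4, s5, s6}. In every reachable pair the two components are either both accepting — (0, s3), (5, s6), (1, s0) — or both non-accepting, so no string is accepted by exactly one of the machines: L(R) \ L(S) and L(S) \ L(R) are both empty.
Hence every string is accepted by R iff it is accepted by S, and the two languages coincide.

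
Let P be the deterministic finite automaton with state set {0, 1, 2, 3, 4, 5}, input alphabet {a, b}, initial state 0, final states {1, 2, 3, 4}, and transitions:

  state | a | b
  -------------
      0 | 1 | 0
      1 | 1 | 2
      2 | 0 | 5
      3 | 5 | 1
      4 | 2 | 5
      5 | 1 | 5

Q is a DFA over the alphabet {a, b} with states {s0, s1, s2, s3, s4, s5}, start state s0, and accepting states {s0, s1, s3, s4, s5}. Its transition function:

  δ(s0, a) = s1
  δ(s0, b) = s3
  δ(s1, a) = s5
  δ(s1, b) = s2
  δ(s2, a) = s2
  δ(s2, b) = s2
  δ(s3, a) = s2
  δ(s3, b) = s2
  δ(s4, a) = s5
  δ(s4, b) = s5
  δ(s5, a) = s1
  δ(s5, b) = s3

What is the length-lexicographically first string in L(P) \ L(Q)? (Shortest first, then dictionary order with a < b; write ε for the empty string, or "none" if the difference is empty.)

The string ab is accepted by P but not by Q.
No shorter string lies in the difference, and ab is the lexicographically first length-2 string in L(P) \ L(Q).

ab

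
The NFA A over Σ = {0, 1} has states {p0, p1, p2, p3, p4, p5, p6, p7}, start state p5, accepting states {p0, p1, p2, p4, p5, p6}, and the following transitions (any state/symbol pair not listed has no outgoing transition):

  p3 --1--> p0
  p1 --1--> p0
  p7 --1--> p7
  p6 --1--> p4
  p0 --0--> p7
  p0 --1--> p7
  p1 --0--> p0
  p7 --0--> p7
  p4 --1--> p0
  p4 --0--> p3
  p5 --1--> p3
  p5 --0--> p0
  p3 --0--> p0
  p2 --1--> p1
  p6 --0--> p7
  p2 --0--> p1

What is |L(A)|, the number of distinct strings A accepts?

The useful subgraph on states {p0, p3, p5} is acyclic, so L(A) is finite; the longest accepting path visits 3 useful states, giving maximum string length 2.
Counting accepting paths from p5 by length: 1 of length 0, 1 of length 1, 2 of length 2. Total 4.

4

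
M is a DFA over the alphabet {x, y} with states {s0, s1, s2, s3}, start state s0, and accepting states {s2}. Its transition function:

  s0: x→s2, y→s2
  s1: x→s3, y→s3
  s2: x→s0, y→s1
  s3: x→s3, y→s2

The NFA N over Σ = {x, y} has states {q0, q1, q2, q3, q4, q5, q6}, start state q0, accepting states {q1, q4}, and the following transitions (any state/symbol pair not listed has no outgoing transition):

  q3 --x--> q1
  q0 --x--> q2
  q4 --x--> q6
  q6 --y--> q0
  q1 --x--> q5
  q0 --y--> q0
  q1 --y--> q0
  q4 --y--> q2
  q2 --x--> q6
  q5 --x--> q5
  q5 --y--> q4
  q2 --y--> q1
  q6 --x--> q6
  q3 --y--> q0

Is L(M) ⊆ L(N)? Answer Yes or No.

The string x is in L(M) but not in L(N).
So L(M) ⊄ L(N).

No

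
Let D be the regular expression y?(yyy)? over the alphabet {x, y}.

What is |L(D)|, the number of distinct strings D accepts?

The expression has no Kleene star, so L(D) is finite. Expanding the alternatives gives {ε, y, yyy, yyyy}.
That is 1 of length 0, 1 of length 1, 1 of length 3, 1 of length 4: 4 strings in all.

4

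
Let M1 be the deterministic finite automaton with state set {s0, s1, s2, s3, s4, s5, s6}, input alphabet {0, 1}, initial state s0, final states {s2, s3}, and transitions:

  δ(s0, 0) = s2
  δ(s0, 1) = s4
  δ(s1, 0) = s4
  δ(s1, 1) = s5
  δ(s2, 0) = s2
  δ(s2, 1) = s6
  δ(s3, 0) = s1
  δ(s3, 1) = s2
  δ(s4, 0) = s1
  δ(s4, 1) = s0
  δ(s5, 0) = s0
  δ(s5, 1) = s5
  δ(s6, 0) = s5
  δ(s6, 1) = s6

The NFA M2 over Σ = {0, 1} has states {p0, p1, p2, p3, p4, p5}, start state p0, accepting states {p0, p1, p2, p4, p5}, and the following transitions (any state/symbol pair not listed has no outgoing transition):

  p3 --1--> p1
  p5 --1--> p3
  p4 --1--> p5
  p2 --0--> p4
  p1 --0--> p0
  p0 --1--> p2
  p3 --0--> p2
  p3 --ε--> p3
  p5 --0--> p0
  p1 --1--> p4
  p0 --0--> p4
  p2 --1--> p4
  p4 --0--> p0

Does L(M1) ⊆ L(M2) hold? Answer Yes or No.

Exploring the product automaton M1 × M2 from the start pair (s0, p0), following both machines on each input symbol, reaches 29 state pairs: (s0, p0), (s2, p4), (s4, p2), (s2, p0), (s6, p5), (s1, p4), (s0, p4), (s6, p2), (s5, p0), (s6, p3), (s4, p0), (s5, p5), (s4, p5), (s5, p4), (s6, p4), (s5, p2), (s6, p1), (s0, p2), (s5, p3), (s1, p0), (s0, p3), (s4, p4), (s5, p1), (s2, p2), (s4, p1), (s0, p5), (s4, p3), (s1, p2), (s0, p1).
M1 accepts in {s2, s3} and M2 accepts in {p0, p1, p2, p4, p5}. The reachable pairs whose M1-component is accepting are (s2, p4), (s2, p0), (s2, p2); in each of them the M2-component is accepting too, so the product for L(M1) \ L(M2) (M1-component accepting, M2-component rejecting) has no reachable accepting pair and the difference is empty.
Hence every string in L(M1) is also in L(M2).

Yes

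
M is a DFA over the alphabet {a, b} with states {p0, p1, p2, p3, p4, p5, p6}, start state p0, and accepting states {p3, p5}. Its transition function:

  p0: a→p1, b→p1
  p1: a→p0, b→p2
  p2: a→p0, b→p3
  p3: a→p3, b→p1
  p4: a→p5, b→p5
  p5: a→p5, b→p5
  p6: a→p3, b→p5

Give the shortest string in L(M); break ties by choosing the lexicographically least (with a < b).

A breadth-first search from p0 reaches an accepting state first via the path p0 → p1 → p2 → p3 on input abb.
No string of length < 3 is accepted (BFS exhausts all shorter strings without reaching an accepting state), and abb is the lexicographically least accepting string of length 3.

abb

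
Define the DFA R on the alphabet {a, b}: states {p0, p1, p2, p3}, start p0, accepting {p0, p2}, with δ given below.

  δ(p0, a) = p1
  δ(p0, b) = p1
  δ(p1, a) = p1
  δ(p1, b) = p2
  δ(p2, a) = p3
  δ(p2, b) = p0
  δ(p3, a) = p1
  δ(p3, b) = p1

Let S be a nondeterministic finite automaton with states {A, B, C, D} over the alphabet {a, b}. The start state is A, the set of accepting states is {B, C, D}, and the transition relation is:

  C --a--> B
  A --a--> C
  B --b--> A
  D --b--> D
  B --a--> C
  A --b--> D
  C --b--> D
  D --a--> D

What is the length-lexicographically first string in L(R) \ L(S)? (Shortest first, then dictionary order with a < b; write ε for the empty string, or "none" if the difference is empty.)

ε

The empty string ε is accepted by R but not by S.
Since ε is the unique shortest string, it is the required witness.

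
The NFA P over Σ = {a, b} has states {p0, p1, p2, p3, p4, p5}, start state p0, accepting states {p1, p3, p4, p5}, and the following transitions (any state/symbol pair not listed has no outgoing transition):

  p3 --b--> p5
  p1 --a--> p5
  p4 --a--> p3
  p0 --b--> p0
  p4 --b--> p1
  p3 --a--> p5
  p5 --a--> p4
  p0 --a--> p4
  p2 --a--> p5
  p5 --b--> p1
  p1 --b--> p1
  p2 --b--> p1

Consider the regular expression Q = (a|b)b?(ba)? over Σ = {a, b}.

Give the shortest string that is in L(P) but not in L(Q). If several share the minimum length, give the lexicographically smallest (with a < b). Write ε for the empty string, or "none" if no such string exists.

The string aa is accepted by P but not by Q.
No shorter string lies in the difference, and aa is the lexicographically first length-2 string in L(P) \ L(Q).

aa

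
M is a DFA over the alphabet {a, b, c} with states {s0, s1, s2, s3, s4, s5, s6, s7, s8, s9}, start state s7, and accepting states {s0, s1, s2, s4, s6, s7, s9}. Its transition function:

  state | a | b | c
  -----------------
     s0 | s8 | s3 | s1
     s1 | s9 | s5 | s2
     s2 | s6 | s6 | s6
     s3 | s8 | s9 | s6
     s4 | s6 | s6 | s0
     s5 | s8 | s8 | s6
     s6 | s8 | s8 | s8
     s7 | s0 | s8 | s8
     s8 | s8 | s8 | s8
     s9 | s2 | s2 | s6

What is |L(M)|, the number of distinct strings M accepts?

The useful subgraph on states {s0, s1, s2, s3, s5, s6, s7, s9} is acyclic, so L(M) is finite; the longest accepting path visits 6 useful states, giving maximum string length 5.
Counting accepting paths from s7 by length: 1 of length 0, 1 of length 1, 1 of length 2, 4 of length 3, 10 of length 4, 12 of length 5. Total 29.

29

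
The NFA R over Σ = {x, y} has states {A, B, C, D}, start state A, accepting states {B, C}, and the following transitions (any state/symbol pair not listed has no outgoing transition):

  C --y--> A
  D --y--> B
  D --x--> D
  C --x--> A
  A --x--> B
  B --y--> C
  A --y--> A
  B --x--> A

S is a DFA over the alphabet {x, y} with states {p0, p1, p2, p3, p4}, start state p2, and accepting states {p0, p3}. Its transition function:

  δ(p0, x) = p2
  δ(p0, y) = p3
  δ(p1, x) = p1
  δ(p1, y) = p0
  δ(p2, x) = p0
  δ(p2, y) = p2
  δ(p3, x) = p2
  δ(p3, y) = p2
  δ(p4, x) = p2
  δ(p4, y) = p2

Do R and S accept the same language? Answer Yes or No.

Exploring the product automaton R × S from the start pair (A, p2), following both machines on each input symbol, reaches 3 state pairs: (A, p2), (B, p0), (C, p3).
R accepts in {B, C} and S accepts in {p0, p3}. In every reachable pair the two components are either both accepting — (B, p0), (C, p3) — or both non-accepting, so no string is accepted by exactly one of the machines: L(R) \ L(S) and L(S) \ L(R) are both empty.
Hence every string is accepted by R iff it is accepted by S, and the two languages coincide.

Yes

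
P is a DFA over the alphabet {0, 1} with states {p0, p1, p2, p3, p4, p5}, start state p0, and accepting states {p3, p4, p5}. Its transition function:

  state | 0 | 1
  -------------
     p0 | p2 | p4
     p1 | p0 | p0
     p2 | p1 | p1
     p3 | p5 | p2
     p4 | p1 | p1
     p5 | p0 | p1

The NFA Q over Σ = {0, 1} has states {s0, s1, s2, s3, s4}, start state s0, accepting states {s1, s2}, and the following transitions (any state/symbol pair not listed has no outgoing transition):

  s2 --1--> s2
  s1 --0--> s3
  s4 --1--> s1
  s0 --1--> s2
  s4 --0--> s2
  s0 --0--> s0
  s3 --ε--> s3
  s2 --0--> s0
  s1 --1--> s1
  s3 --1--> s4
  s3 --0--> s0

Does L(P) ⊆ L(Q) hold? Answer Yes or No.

Yes

Exploring the product automaton P × Q from the start pair (p0, s0), following both machines on each input symbol, reaches 6 state pairs: (p0, s0), (p2, s0), (p4, s2), (p1, s0), (p1, s2), (p0, s2).
P accepts in {p3, p4, p5} and Q accepts in {s1, s2}. The reachable pairs whose P-component is accepting are (p4, s2); in each of them the Q-component is accepting too, so the product for L(P) \ L(Q) (P-component accepting, Q-component rejecting) has no reachable accepting pair and the difference is empty.
Hence every string in L(P) is also in L(Q).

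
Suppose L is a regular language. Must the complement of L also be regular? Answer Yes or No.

Yes

Take a complete DFA for L and swap accepting and non-accepting states; the resulting DFA accepts exactly Σ* \ L.
So the regular languages are closed under complement.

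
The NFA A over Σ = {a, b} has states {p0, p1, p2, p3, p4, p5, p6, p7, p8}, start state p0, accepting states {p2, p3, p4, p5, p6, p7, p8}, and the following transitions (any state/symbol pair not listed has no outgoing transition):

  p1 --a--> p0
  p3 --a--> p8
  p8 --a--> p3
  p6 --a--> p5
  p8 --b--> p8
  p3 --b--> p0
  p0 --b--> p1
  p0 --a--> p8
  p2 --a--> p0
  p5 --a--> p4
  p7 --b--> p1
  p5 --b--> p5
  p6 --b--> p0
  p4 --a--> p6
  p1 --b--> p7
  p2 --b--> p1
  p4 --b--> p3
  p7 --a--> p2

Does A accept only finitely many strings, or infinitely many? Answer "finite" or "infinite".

State p8 is reachable from the start and can reach an accepting state, and it lies on the cycle p8 → p8.
Traversing that cycle any number of times yields accepted strings of unbounded length, so the language is infinite.

infinite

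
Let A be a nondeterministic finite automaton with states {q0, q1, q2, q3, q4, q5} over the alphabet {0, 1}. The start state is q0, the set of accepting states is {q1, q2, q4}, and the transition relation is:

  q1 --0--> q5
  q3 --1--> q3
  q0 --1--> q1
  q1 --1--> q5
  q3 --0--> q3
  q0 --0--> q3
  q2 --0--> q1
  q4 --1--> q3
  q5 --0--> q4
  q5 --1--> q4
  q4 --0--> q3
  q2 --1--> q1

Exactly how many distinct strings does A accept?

The useful subgraph on states {q0, q1, q4, q5} is acyclic, so L(A) is finite; the longest accepting path visits 4 useful states, giving maximum string length 3.
Counting accepting paths from q0 by length: 1 of length 1, 4 of length 3. Total 5.

5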